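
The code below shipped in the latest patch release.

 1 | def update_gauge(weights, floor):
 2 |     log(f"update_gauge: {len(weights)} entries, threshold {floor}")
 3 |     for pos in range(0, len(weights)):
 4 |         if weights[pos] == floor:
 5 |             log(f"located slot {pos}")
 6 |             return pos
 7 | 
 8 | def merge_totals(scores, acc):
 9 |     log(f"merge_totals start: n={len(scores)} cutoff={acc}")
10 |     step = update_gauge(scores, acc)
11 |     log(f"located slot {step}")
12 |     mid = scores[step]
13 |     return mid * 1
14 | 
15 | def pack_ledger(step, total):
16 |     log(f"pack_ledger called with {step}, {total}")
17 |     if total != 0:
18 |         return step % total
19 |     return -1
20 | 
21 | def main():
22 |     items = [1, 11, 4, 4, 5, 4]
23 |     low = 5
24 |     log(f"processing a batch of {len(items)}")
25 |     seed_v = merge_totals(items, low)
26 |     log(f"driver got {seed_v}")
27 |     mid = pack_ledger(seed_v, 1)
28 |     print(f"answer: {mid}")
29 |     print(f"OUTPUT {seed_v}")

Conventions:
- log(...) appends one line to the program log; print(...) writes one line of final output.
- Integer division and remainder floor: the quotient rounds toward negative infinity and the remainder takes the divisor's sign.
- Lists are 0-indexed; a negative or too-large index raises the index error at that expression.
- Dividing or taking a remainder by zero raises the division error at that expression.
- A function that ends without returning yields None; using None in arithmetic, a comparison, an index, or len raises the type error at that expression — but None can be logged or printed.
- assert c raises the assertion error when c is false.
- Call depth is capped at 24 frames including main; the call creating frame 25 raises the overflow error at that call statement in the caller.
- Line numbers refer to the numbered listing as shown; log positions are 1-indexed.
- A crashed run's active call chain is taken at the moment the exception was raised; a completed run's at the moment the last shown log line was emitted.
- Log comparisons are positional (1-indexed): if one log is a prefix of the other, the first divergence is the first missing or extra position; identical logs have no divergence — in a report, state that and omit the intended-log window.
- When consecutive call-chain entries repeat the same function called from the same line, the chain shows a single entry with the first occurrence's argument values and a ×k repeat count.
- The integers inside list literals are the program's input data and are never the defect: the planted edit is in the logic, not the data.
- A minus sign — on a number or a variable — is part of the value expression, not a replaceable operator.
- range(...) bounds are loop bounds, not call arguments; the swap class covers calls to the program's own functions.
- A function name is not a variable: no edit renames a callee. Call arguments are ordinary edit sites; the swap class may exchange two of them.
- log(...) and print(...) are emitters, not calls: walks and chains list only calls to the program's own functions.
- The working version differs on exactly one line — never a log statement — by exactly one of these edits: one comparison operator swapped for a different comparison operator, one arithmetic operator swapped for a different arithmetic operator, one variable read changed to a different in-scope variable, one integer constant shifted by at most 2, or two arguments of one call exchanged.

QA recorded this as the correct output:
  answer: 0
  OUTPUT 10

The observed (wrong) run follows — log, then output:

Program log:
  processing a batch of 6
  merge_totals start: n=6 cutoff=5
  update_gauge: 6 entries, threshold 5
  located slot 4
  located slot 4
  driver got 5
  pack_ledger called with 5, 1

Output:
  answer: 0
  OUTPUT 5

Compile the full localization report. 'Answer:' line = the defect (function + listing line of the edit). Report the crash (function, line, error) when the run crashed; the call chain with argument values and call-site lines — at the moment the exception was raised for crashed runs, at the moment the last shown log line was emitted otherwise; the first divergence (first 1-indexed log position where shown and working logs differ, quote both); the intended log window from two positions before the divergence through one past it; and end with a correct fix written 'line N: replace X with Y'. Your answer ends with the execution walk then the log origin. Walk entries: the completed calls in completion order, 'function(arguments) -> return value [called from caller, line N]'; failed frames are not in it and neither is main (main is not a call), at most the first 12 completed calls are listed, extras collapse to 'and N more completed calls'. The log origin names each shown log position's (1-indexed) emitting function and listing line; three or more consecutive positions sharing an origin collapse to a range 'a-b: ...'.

Answer: the defect is in merge_totals at line 13.
The tell: The earliest visible damage is log position 6 — 'driver got 5' rather than the intended 'driver got 10'.
Call chain: main -> pack_ledger(5, 1) (called at line 27).
First divergence: position 6 — shown 'driver got 5', intended 'driver got 10'.
Intended log window:
  4: located slot 4
  5: located slot 4
  6: driver got 10
  7: pack_ledger called with 10, 1
Execution walk:
  update_gauge([1, 11, 4, 4, 5, 4], 5) -> 4  [called from merge_totals, line 10]
  merge_totals([1, 11, 4, 4, 5, 4], 5) -> 5  [called from main, line 25]
  pack_ledger(5, 1) -> 0  [called from main, line 27]
Log origin:
  1: logged in main at line 24
  2: logged in merge_totals at line 9
  3: logged in update_gauge at line 2
  4: logged in update_gauge at line 5
  5: logged in merge_totals at line 11
  6: logged in main at line 26
  7: logged in pack_ledger at line 16
A correct fix: line 13: replace `1` with `2`.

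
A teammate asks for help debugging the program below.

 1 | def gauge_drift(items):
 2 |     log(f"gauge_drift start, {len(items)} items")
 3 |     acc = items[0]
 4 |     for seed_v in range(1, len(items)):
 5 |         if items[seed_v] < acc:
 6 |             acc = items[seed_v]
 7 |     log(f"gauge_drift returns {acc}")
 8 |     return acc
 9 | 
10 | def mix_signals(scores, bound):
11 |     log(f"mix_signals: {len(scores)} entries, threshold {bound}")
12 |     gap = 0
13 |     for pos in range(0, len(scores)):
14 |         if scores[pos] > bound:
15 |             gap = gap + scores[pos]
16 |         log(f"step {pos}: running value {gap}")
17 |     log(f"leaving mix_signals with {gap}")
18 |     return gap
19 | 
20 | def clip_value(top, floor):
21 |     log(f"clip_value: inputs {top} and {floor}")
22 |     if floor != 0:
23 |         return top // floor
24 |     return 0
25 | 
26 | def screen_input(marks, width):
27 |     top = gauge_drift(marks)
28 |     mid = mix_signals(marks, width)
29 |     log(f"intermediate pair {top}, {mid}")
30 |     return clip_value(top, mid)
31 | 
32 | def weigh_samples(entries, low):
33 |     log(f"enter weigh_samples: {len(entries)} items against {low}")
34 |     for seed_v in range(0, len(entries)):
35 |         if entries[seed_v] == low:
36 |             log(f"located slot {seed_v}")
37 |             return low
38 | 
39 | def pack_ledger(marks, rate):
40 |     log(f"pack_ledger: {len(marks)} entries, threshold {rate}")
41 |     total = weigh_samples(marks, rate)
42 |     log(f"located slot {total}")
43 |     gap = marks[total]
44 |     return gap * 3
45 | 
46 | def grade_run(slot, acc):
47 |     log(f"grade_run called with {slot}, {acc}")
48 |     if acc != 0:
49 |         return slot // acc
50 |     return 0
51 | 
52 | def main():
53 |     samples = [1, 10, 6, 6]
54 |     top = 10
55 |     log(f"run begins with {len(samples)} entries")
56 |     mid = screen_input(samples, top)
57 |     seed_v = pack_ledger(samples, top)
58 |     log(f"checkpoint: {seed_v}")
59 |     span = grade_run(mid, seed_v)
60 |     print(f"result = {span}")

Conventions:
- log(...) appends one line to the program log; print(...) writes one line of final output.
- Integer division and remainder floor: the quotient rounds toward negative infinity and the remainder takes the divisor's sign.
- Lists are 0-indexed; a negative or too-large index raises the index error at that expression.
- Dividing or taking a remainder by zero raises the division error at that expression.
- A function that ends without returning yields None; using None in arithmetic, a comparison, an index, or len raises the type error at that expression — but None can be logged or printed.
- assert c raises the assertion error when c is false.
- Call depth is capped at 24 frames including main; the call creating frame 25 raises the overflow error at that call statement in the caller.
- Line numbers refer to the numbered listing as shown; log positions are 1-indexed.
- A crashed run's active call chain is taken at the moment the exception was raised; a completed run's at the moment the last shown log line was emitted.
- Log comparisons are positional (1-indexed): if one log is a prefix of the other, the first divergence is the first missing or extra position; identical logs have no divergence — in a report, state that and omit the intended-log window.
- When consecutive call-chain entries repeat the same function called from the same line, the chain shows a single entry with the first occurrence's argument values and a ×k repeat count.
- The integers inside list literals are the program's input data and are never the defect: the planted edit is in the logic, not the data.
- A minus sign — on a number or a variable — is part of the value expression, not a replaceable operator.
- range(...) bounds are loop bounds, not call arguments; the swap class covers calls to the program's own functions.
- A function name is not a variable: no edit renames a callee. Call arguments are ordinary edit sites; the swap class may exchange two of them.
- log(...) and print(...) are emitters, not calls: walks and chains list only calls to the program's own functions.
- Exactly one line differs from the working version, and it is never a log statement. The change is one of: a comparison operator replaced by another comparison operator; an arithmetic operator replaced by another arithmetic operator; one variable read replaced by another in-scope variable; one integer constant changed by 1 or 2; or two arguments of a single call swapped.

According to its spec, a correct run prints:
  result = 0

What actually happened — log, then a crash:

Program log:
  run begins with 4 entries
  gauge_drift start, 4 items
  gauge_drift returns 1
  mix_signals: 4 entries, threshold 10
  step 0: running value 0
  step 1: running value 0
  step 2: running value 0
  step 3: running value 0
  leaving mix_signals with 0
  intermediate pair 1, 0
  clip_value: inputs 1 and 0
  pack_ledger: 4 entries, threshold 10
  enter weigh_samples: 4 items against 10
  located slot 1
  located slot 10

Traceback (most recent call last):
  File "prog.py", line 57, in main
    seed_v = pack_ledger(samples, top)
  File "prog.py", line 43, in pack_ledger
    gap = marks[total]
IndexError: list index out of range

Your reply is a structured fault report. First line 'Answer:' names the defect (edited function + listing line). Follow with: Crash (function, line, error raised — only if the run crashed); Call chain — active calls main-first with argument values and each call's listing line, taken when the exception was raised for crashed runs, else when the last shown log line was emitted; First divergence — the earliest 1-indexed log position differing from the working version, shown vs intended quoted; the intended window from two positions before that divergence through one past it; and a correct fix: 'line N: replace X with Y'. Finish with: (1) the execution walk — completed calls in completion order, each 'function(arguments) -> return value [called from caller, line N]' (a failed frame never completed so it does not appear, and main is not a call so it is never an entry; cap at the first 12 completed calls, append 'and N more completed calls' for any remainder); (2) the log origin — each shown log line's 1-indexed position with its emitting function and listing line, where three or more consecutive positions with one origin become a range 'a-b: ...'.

Answer: the defect is in weigh_samples at line 37.
Key fact: The earliest visible damage is log position 15 — 'located slot 10' rather than the intended 'located slot 1'.
Crash: pack_ledger, line 43, IndexError.
Call chain: main -> pack_ledger([1, 10, 6, 6], 10) (called at line 57).
First divergence: position 15; shown 'located slot 10' vs intended 'located slot 1'.
Intended log window:
  13: enter weigh_samples: 4 items against 10
  14: located slot 1
  15: located slot 1
  16: checkpoint: 30
Execution walk:
  gauge_drift([1, 10, 6, 6]) -> 1  [called from screen_input, line 27]
  mix_signals([1, 10, 6, 6], 10) -> 0  [called from screen_input, line 28]
  clip_value(1, 0) -> 0  [called from screen_input, line 30]
  screen_input([1, 10, 6, 6], 10) -> 0  [called from main, line 56]
  weigh_samples([1, 10, 6, 6], 10) -> 10  [called from pack_ledger, line 41]
Log line origins:
  1: from main, line 55
  2: from gauge_drift, line 2
  3: from gauge_drift, line 7
  4: from mix_signals, line 11
  5-8: from mix_signals, line 16
  9: from mix_signals, line 17
  10: from screen_input, line 29
  11: from clip_value, line 21
  12: from pack_ledger, line 40
  13: from weigh_samples, line 33
  14: from weigh_samples, line 36
  15: from pack_ledger, line 42
A correct fix: line 37: replace `low` with `seed_v`.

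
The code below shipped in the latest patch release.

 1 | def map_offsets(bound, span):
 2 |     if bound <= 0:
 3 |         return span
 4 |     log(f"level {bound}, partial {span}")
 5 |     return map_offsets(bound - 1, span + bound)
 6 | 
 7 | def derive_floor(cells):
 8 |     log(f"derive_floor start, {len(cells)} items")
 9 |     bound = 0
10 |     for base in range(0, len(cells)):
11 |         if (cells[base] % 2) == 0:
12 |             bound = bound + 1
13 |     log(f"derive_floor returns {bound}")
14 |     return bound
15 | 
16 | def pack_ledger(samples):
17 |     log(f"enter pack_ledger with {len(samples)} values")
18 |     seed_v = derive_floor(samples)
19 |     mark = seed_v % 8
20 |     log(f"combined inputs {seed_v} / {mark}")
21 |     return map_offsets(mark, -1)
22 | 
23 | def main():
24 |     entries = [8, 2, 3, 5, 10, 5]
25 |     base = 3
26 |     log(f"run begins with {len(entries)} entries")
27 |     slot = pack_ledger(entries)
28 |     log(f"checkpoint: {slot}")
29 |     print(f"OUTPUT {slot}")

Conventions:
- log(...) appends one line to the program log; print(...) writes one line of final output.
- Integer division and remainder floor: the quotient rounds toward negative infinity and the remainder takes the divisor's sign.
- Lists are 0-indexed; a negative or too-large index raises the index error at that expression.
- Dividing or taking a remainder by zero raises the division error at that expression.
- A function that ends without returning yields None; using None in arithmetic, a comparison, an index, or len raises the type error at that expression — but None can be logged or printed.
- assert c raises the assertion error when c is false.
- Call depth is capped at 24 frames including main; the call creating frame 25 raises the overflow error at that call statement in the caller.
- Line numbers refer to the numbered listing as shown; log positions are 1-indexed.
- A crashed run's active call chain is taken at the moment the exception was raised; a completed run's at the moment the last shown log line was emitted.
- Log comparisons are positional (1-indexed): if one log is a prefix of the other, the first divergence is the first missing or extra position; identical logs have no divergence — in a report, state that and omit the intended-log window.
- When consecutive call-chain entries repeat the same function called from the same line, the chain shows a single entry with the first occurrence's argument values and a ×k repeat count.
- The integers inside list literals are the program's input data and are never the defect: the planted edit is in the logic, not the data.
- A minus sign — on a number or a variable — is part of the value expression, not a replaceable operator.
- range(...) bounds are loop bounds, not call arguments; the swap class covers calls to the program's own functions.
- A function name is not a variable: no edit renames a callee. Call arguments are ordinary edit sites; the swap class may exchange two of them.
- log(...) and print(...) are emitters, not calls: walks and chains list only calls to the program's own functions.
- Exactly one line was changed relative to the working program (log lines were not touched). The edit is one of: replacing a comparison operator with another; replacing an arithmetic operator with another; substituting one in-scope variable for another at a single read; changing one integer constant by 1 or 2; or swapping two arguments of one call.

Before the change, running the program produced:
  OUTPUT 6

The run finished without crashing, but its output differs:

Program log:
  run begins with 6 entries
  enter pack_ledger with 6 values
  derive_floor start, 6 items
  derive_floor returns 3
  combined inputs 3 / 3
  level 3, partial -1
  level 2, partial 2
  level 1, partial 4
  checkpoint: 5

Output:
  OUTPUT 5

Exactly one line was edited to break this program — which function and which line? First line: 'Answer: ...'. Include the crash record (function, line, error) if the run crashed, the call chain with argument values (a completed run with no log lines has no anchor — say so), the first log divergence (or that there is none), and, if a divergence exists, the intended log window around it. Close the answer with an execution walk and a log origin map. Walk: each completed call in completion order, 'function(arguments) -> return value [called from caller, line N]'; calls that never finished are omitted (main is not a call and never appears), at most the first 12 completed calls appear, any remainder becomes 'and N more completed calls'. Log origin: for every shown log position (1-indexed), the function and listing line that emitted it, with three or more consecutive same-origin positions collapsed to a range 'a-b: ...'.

Answer: the defect is in pack_ledger at line 21.
Core observation: The earliest visible damage is log position 6 — 'level 3, partial -1' rather than the intended 'level 3, partial 0'.
Call chain: main.
First divergence: at position 6 the run shows 'level 3, partial -1' where the working version logs 'level 3, partial 0'.
Intended log window:
  4: derive_floor returns 3
  5: combined inputs 3 / 3
  6: level 3, partial 0
  7: level 2, partial 3
Execution walk:
  derive_floor([8, 2, 3, 5, 10, 5]) -> 3  [called from pack_ledger, line 18]
  map_offsets(0, 5) -> 5  [called from map_offsets, line 5]
  map_offsets(1, 4) -> 5  [called from map_offsets, line 5]
  map_offsets(2, 2) -> 5  [called from map_offsets, line 5]
  map_offsets(3, -1) -> 5  [called from pack_ledger, line 21]
  pack_ledger([8, 2, 3, 5, 10, 5]) -> 5  [called from main, line 27]
Origin of each log line:
  1: logged in main at line 26
  2: logged in pack_ledger at line 17
  3: logged in derive_floor at line 8
  4: logged in derive_floor at line 13
  5: logged in pack_ledger at line 20
  6-8: logged in map_offsets at line 4
  9: logged in main at line 28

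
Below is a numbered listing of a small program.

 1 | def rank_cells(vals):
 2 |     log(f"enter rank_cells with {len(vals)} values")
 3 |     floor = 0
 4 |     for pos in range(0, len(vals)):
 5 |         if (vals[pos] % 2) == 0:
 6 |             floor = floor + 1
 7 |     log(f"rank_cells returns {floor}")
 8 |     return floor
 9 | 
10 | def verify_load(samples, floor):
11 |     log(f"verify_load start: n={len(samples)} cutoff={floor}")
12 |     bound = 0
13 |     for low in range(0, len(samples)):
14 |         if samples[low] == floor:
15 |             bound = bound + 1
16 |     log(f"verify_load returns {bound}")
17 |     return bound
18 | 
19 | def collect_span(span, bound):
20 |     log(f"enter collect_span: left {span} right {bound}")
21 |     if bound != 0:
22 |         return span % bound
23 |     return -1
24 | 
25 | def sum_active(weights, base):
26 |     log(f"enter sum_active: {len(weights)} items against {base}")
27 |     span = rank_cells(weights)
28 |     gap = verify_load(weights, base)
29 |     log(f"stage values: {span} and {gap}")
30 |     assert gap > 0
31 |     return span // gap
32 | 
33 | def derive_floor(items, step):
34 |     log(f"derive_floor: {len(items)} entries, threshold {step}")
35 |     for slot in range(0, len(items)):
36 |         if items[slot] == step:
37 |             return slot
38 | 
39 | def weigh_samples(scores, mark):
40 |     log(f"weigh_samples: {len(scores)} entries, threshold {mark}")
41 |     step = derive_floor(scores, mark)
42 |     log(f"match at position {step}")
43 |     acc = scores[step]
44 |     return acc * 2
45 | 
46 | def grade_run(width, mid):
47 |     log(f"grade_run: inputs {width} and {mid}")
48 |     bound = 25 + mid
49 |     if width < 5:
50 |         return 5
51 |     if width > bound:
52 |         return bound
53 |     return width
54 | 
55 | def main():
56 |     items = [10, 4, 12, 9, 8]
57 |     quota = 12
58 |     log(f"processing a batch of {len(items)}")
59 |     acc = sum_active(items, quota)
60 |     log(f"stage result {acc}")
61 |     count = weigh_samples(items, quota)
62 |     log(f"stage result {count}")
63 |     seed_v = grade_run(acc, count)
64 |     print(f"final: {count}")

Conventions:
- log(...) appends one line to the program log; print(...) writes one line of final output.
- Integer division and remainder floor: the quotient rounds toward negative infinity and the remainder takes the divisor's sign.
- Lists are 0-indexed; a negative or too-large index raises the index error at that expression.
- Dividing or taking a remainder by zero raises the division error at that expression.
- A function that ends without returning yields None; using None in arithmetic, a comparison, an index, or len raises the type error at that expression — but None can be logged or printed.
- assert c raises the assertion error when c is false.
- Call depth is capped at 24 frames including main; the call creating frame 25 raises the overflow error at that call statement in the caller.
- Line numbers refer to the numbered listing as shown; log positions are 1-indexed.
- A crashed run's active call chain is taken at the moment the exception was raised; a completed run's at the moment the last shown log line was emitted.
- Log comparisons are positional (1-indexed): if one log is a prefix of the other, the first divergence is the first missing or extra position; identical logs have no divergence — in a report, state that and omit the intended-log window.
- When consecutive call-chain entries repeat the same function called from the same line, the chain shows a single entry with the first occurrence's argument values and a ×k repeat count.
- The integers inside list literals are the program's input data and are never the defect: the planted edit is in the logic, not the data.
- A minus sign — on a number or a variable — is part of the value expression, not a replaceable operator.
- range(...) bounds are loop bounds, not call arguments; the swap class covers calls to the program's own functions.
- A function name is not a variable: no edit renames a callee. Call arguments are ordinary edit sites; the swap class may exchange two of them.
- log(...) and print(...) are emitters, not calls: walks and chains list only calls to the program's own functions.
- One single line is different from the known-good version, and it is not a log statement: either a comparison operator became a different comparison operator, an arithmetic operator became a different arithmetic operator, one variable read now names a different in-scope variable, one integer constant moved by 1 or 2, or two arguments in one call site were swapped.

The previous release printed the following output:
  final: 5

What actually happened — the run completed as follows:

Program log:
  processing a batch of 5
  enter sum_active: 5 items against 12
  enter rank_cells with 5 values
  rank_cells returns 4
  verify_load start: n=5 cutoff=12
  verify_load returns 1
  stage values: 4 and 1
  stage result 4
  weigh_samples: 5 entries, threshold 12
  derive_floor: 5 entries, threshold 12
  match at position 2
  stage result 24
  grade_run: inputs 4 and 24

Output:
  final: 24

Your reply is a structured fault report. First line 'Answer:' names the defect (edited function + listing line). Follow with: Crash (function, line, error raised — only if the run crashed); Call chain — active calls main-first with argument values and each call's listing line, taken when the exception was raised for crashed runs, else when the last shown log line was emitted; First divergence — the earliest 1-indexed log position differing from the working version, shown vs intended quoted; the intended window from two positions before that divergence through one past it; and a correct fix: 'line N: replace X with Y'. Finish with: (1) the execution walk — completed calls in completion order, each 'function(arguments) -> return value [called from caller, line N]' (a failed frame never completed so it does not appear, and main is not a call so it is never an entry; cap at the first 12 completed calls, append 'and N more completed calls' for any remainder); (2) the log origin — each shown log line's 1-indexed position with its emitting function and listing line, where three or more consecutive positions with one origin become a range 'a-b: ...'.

Answer: the defect is in main at line 64.
Core observation: Every logged value matches the working version; the printed result is what differs.
Call chain: main -> grade_run(4, 24) (called at line 63).
First divergence: none (the log streams are identical).
Execution walk:
  rank_cells([10, 4, 12, 9, 8]) -> 4  [called from sum_active, line 27]
  verify_load([10, 4, 12, 9, 8], 12) -> 1  [called from sum_active, line 28]
  sum_active([10, 4, 12, 9, 8], 12) -> 4  [called from main, line 59]
  derive_floor([10, 4, 12, 9, 8], 12) -> 2  [called from weigh_samples, line 41]
  weigh_samples([10, 4, 12, 9, 8], 12) -> 24  [called from main, line 61]
  grade_run(4, 24) -> 5  [called from main, line 63]
Log line origins:
  1: emitted by main (line 58)
  2: emitted by sum_active (line 26)
  3: emitted by rank_cells (line 2)
  4: emitted by rank_cells (line 7)
  5: emitted by verify_load (line 11)
  6: emitted by verify_load (line 16)
  7: emitted by sum_active (line 29)
  8: emitted by main (line 60)
  9: emitted by weigh_samples (line 40)
  10: emitted by derive_floor (line 34)
  11: emitted by weigh_samples (line 42)
  12: emitted by main (line 62)
  13: emitted by grade_run (line 47)
A correct fix: line 64: replace `count` with `seed_v`.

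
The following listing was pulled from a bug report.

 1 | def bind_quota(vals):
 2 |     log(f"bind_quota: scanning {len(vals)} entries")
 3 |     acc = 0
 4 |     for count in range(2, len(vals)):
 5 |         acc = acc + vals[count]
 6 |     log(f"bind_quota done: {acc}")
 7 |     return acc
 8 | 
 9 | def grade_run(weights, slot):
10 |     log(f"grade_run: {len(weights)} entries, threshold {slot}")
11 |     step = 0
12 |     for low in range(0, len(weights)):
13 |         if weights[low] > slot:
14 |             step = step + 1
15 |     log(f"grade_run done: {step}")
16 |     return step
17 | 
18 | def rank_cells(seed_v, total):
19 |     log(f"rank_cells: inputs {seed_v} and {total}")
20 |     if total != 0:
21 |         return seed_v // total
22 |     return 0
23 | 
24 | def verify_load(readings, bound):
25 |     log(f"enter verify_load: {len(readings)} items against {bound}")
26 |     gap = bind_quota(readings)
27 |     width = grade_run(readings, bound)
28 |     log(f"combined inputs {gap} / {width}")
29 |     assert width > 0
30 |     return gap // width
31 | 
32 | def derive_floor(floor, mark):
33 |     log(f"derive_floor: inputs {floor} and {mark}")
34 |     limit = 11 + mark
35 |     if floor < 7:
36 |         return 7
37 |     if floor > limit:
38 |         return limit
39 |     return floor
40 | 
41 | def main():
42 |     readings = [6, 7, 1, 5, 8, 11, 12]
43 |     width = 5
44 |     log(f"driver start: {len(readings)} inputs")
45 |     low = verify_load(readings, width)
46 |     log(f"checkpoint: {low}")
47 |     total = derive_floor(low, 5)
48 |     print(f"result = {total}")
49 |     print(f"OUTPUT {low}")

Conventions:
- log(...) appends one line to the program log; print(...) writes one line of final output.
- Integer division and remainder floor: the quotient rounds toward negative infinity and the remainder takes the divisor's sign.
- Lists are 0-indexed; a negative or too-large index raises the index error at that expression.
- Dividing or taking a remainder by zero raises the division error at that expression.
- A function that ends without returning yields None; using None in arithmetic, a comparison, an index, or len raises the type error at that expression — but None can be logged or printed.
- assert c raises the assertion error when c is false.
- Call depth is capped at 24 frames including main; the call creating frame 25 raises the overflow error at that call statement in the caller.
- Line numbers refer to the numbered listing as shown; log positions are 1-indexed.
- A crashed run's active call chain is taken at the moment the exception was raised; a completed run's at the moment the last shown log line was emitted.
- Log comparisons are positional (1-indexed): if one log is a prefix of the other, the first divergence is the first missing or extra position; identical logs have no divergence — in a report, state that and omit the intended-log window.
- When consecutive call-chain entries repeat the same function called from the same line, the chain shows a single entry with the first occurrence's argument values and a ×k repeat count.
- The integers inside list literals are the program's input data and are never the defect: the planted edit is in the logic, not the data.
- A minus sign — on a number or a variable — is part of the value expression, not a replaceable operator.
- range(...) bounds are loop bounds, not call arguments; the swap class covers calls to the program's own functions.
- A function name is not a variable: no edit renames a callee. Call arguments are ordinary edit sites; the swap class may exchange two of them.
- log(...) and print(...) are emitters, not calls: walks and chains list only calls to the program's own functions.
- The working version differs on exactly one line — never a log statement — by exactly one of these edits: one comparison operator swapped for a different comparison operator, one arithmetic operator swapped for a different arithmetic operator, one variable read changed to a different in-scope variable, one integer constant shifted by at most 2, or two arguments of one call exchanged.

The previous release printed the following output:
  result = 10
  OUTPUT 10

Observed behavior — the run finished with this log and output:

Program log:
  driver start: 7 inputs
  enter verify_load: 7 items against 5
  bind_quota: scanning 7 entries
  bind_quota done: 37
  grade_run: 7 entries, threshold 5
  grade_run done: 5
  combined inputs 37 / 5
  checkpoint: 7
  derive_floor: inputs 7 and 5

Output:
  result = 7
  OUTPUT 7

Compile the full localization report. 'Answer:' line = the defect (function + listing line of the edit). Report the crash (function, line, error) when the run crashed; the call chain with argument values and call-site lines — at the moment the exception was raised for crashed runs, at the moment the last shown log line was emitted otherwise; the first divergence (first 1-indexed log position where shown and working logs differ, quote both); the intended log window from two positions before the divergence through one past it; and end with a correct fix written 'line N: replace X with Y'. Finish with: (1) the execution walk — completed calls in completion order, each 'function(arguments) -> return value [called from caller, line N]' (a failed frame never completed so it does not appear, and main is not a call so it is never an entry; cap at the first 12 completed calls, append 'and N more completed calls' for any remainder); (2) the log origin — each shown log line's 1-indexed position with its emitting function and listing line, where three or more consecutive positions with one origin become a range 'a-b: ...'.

Answer: the defect is in bind_quota at line 4.
Core observation: At log position 4 the runs split — shown 'bind_quota done: 37', but the working version logs 'bind_quota done: 50'.
Call chain: main -> derive_floor(7, 5) (called at line 47).
First divergence: at position 4 the run shows 'bind_quota done: 37' where the working version logs 'bind_quota done: 50'.
Intended log window:
  2: enter verify_load: 7 items against 5
  3: bind_quota: scanning 7 entries
  4: bind_quota done: 50
  5: grade_run: 7 entries, threshold 5
Execution walk:
  bind_quota([6, 7, 1, 5, 8, 11, 12]) -> 37  [called from verify_load, line 26]
  grade_run([6, 7, 1, 5, 8, 11, 12], 5) -> 5  [called from verify_load, line 27]
  verify_load([6, 7, 1, 5, 8, 11, 12], 5) -> 7  [called from main, line 45]
  derive_floor(7, 5) -> 7  [called from main, line 47]
Origin of each log line:
  1: emitted by main (line 44)
  2: emitted by verify_load (line 25)
  3: emitted by bind_quota (line 2)
  4: emitted by bind_quota (line 6)
  5: emitted by grade_run (line 10)
  6: emitted by grade_run (line 15)
  7: emitted by verify_load (line 28)
  8: emitted by main (line 46)
  9: emitted by derive_floor (line 33)
A correct fix: line 4: replace `2` with `0`.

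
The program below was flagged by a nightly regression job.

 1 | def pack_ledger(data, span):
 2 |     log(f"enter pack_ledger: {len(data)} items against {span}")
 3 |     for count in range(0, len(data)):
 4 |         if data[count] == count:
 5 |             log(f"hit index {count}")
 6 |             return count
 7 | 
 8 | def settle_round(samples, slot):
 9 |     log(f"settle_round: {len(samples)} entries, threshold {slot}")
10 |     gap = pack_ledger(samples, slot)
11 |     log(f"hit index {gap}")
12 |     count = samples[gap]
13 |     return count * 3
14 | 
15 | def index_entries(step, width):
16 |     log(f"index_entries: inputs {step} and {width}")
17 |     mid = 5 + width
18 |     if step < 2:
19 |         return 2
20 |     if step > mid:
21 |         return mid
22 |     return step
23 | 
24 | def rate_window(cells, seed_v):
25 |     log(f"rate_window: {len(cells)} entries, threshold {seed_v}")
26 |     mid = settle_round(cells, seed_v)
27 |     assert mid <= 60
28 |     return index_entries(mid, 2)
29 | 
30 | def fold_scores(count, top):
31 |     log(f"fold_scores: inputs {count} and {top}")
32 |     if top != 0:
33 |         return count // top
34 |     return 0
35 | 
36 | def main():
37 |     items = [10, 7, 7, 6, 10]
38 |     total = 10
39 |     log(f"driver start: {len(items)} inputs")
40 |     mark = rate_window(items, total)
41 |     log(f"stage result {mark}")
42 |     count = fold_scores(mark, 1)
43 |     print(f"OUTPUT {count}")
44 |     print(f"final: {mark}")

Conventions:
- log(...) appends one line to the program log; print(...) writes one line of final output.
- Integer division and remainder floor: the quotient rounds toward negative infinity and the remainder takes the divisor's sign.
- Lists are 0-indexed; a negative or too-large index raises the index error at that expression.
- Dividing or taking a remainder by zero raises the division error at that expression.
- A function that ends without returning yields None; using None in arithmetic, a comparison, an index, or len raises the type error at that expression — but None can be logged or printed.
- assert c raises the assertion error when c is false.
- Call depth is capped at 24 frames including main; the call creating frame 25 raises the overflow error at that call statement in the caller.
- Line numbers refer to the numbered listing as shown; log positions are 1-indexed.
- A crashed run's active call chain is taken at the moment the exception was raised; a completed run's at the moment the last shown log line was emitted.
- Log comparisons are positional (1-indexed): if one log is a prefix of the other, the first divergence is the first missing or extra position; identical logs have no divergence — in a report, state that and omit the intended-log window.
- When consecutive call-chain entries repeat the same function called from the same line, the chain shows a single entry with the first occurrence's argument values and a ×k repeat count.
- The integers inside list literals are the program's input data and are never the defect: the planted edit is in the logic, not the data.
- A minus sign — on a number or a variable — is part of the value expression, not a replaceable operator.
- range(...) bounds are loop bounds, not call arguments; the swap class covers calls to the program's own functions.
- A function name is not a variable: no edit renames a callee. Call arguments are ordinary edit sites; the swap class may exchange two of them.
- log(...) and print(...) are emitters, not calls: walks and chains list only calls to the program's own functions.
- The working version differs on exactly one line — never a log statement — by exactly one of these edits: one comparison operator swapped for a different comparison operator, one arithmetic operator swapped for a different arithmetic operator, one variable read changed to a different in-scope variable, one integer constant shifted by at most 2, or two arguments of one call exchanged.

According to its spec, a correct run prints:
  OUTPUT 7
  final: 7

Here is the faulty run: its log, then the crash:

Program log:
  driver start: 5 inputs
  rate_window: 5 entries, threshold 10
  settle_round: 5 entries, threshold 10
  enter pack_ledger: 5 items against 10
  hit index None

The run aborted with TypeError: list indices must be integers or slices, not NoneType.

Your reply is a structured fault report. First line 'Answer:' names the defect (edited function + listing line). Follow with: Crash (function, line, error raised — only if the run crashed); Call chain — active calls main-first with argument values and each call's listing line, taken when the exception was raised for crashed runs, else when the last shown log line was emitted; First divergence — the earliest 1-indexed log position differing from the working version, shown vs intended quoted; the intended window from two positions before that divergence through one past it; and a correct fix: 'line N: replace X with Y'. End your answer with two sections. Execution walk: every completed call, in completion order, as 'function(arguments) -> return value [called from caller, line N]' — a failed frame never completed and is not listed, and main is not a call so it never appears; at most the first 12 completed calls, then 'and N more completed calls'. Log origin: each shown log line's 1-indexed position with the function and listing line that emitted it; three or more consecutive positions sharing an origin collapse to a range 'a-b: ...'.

Answer: the defect is in pack_ledger at line 4.
The tell: Log line 5 is where behavior first shows: 'hit index None' appears instead of 'hit index 0'.
Crash: settle_round, line 12, TypeError.
Call chain: main -> rate_window([10, 7, 7, 6, 10], 10) (called at line 40) -> settle_round([10, 7, 7, 6, 10], 10) (called at line 26).
First divergence: position 5; shown 'hit index None' vs intended 'hit index 0'.
Intended log window:
  3: settle_round: 5 entries, threshold 10
  4: enter pack_ledger: 5 items against 10
  5: hit index 0
  6: hit index 0
Execution walk:
  pack_ledger([10, 7, 7, 6, 10], 10) -> None  [called from settle_round, line 10]
Log origins:
  1: from main, line 39
  2: from rate_window, line 25
  3: from settle_round, line 9
  4: from pack_ledger, line 2
  5: from settle_round, line 11
A correct fix: line 4: replace `data[count] == count` with `data[count] == span`.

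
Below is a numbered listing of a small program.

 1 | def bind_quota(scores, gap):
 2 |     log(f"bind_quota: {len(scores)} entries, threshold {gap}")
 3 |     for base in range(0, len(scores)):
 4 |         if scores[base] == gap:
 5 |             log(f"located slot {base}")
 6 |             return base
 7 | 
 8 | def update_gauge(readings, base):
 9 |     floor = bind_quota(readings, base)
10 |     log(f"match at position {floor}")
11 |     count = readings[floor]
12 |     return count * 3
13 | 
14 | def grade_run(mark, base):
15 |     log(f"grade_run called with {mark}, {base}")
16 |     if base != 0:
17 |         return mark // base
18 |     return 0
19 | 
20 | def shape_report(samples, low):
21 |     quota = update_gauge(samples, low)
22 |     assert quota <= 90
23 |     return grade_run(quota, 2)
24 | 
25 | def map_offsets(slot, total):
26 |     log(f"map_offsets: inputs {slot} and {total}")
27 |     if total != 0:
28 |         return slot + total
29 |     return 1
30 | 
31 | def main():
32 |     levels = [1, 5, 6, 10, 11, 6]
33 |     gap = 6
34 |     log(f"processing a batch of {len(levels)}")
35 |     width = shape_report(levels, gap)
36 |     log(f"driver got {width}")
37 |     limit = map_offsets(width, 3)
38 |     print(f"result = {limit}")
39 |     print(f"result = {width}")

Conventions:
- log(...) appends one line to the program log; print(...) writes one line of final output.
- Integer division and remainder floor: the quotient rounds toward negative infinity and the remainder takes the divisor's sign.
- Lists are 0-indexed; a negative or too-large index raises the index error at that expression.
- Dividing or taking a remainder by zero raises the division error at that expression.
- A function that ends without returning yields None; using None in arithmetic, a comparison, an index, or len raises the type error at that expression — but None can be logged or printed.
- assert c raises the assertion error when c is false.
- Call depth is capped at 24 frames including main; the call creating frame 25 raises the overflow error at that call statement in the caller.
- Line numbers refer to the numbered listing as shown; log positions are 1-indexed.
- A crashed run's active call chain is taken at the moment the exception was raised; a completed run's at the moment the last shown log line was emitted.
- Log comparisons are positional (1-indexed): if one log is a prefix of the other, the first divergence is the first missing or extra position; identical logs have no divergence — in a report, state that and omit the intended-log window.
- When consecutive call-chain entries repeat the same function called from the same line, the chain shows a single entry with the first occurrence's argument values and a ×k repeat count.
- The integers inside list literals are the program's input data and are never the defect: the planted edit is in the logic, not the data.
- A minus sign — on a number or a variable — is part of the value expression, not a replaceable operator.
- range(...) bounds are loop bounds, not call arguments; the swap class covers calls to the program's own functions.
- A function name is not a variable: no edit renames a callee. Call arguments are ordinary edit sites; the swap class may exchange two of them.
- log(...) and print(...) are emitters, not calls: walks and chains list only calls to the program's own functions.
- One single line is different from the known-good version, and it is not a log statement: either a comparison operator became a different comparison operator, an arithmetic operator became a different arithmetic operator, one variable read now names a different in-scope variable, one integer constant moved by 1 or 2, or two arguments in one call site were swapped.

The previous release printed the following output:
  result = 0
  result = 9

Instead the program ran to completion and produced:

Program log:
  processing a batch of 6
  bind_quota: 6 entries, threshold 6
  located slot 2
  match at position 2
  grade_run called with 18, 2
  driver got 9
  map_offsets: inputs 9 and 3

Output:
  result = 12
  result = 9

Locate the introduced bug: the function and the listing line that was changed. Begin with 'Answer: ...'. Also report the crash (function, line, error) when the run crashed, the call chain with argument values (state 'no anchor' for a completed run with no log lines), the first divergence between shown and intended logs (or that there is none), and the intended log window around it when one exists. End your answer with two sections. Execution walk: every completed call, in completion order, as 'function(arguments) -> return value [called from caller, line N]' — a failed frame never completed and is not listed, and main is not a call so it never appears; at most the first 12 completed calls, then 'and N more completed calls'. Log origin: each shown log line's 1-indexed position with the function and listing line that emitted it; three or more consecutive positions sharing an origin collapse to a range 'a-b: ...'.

Answer: the defect is in map_offsets at line 28.
Core observation: Every logged value matches the working version; the printed result is what differs.
Call chain: main -> map_offsets(9, 3) (called at line 37).
First divergence: none — the logs agree in full.
Execution walk:
  bind_quota([1, 5, 6, 10, 11, 6], 6) -> 2  [called from update_gauge, line 9]
  update_gauge([1, 5, 6, 10, 11, 6], 6) -> 18  [called from shape_report, line 21]
  grade_run(18, 2) -> 9  [called from shape_report, line 23]
  shape_report([1, 5, 6, 10, 11, 6], 6) -> 9  [called from main, line 35]
  map_offsets(9, 3) -> 12  [called from main, line 37]
Origin of each log line:
  1: from main, line 34
  2: from bind_quota, line 2
  3: from bind_quota, line 5
  4: from update_gauge, line 10
  5: from grade_run, line 15
  6: from main, line 36
  7: from map_offsets, line 26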